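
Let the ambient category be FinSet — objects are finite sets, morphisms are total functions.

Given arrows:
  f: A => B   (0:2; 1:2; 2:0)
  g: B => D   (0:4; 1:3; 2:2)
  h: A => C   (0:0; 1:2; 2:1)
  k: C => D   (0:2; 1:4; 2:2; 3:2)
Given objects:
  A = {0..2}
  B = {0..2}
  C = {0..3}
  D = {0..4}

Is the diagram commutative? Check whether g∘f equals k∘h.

Along f;g (path 1):
  0 f=>2 g=>2
  1 f=>2 g=>2
  2 f=>0 g=>4
  ⟦path⟧₁ = (0:2; 1:2; 2:4)
Along h;k (path 2):
  0 h=>0 k=>2
  1 h=>2 k=>2
  2 h=>1 k=>4
  ⟦path⟧₂ = (0:2; 1:2; 2:4)
Equal? same morphism ✓

Answer: COMMUTES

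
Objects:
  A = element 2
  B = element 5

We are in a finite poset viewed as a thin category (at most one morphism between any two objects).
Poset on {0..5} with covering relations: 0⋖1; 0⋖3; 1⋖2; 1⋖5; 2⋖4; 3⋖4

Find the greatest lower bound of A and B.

Lower bounds of A=2 and B=5: {0,1}
  0 ⊑ 1
  1 ⊑ 1
glb = 1

Answer: A∧B = 1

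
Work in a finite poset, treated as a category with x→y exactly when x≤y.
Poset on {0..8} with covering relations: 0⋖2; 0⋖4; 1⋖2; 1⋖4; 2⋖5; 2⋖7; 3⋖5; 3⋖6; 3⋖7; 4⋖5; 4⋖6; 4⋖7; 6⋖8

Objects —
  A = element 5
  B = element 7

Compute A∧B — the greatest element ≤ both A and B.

Answer: NO MEET EXISTS

Trace:
{x : x⊑A ∧ x⊑B} = {0,1,2,3,4}  (A=5, B=7)
  maximal lower bounds 2 and 3 are incomparable: neither 2⊑3 nor 3⊑2
→ no greatest lower bound exists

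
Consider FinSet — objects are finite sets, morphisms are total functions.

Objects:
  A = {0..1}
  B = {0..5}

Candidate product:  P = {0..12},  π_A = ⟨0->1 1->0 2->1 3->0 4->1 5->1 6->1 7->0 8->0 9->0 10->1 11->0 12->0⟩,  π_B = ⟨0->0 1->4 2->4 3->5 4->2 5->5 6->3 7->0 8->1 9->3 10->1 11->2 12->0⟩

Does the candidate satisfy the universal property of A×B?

|A|·|B| = 2·6 = 12;  |P| = 13
  → cardinalities differ; no bijection possible.

Answer: NOT A VALID PRODUCT — |P|=13 ≠ |A|·|B|=12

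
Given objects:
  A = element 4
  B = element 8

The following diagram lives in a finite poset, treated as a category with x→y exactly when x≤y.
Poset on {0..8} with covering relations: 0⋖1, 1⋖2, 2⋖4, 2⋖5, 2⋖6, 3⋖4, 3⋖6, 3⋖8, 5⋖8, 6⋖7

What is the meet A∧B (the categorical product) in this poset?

Lower bounds of A=4 and B=8: {0,1,2,3}
  maximal lower bounds 2 and 3 are incomparable: neither 2<=3 nor 3<=2
→ no greatest lower bound exists

Answer: NO MEET EXISTS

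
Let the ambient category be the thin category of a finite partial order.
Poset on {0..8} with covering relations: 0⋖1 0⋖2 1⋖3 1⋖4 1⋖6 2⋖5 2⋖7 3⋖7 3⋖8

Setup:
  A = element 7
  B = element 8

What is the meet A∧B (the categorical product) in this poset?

Answer: A∧B = 3

Trace:
{x : x⊑A ∧ x⊑B} = {0,1,3}  (A=7, B=8)
  0 ⊑ 3
  1 ⊑ 3
  3 ⊑ 3
glb = 3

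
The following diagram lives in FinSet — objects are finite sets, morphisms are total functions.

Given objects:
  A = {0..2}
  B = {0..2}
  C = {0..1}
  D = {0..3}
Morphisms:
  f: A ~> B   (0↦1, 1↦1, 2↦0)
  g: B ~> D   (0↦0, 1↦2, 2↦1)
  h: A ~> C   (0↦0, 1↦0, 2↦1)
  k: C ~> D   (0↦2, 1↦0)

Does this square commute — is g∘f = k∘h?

Answer: COMMUTES

Derivation:
Path 1 = f;g:
  0 f~>1 g~>2
  1 f~>1 g~>2
  2 f~>0 g~>0
  ⟦path⟧₁ = (0↦2, 1↦2, 2↦0)
Path 2 = h;k:
  0 h~>0 k~>2
  1 h~>0 k~>2
  2 h~>1 k~>0
  ⟦path⟧₂ = (0↦2, 1↦2, 2↦0)
Equal? YES — commutes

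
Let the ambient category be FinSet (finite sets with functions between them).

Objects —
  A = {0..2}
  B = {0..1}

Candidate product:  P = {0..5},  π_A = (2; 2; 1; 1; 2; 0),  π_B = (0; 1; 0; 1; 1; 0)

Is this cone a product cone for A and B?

|A|·|B| = 3·2 = 6;  |P| = 6
Check the pairing map k ↦ (π_A(k), π_B(k)):
  0 ↦ (2,0)
  1 ↦ (2,1)
  2 ↦ (1,0)
  3 ↦ (1,1)
  4 ↦ (2,1)  ✗ repeats pair of k=1
  5 ↦ (0,0)
distinct pairs in image: 5 / 6 needed
  → (2,1) hit at k=1 and k=4

Answer: NOT A VALID PRODUCT — duplicate pair at indices 4,1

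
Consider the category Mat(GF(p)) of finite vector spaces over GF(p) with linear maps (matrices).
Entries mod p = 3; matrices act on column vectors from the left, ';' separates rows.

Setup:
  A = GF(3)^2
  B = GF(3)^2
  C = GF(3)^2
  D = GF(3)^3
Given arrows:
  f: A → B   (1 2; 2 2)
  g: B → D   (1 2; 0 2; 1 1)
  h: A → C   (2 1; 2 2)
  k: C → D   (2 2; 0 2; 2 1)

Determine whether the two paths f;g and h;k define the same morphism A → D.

Answer: COMMUTES

Derivation:
Path 1 = f;g:
  e0=[1,0] f→[1,2] g→[2,1,0]
  e1=[0,1] f→[2,2] g→[0,1,1]
  composite₁ = (2 0; 1 1; 0 1)
Path 2 = h;k:
  e0=[1,0] h→[2,2] k→[2,1,0]
  e1=[0,1] h→[1,2] k→[0,1,1]
  composite₂ = (2 0; 1 1; 0 1)
Equal? same morphism ✓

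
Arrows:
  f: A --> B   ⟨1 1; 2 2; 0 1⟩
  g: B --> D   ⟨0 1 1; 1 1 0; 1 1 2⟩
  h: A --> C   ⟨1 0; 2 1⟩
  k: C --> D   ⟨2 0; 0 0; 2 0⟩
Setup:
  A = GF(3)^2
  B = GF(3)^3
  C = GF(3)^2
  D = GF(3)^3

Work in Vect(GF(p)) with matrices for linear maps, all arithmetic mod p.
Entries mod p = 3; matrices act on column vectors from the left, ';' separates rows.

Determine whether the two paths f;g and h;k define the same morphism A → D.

Answer: DOES NOT COMMUTE

Work:
Path 1 = f;g:
  e0=[1,0] f-->[1,2,0] g-->[2,0,0]
  e1=[0,1] f-->[1,2,1] g-->[0,0,2]
  result₁ = ⟨2 0; 0 0; 0 2⟩
Path 2 = h;k:
  e0=[1,0] h-->[1,2] k-->[2,0,2]
  e1=[0,1] h-->[0,1] k-->[0,0,0]
  result₂ = ⟨2 0; 0 0; 2 0⟩
Equal? differ; not commutative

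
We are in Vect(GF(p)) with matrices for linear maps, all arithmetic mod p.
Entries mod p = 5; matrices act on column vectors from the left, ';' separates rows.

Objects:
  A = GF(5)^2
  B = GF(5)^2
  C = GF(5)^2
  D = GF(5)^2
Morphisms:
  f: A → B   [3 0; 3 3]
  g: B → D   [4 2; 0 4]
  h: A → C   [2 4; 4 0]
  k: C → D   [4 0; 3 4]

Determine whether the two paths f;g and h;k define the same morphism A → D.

Path 1 = f;g:
  e0=[1,0] f→[3,3] g→[3,2]
  e1=[0,1] f→[0,3] g→[1,2]
  composite₁ = [3 1; 2 2]
Path 2 = h;k:
  e0=[1,0] h→[2,4] k→[3,2]
  e1=[0,1] h→[4,0] k→[1,2]
  composite₂ = [3 1; 2 2]
Equal? equal; square commutes

Answer: COMMUTES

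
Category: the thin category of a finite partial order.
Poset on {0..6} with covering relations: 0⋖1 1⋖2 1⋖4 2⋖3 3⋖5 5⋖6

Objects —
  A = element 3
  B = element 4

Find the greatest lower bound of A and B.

Answer: A∧B = 1

Trace:
Lower bounds of A=3 and B=4: {0,1}
  0 ⊑ 1
  1 ⊑ 1
glb = 1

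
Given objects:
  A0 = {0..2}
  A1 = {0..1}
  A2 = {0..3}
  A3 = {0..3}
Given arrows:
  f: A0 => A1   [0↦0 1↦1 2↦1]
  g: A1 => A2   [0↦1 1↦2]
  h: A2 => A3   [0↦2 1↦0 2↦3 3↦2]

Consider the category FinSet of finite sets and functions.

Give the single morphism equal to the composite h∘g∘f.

Answer: [0↦0 1↦3 2↦3]

Trace:
  0 f=>0 g=>1 h=>0
  1 f=>1 g=>2 h=>3
  2 f=>1 g=>2 h=>3
result: [0↦0 1↦3 2↦3]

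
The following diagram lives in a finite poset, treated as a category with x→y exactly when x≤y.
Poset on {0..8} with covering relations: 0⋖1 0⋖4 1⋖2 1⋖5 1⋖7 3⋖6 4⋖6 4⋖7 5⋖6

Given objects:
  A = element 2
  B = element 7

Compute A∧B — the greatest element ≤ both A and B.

Answer: A∧B = 1

Derivation:
Common predecessors of 2,7: {0,1}
  0 ≤ 1
  1 ≤ 1
glb = 1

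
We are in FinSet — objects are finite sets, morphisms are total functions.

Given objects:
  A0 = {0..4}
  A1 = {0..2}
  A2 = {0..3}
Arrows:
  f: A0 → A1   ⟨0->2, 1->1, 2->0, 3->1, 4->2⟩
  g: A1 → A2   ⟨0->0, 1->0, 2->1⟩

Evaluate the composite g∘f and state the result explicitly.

  0 f→2 g→1
  1 f→1 g→0
  2 f→0 g→0
  3 f→1 g→0
  4 f→2 g→1
result: ⟨0->1, 1->0, 2->0, 3->0, 4->1⟩

Answer: ⟨0->1, 1->0, 2->0, 3->0, 4->1⟩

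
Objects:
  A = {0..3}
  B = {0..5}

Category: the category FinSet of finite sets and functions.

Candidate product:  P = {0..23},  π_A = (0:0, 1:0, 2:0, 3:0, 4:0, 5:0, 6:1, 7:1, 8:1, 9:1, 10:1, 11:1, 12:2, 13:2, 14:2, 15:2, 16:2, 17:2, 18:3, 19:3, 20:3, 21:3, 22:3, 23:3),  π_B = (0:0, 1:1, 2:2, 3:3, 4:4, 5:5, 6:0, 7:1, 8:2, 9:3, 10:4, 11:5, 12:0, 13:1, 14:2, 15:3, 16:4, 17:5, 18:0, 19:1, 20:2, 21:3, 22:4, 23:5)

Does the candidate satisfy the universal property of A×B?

|A|·|B| = 4·6 = 24;  |P| = 24
Check the pairing map k ↦ (π_A(k), π_B(k)):
  0 : (0,0)
  1 : (0,1)
  2 : (0,2)
  3 : (0,3)
  4 : (0,4)
  5 : (0,5)
  6 : (1,0)
  7 : (1,1)
  8 : (1,2)
  9 : (1,3)
  10 : (1,4)
  11 : (1,5)
  12 : (2,0)
  13 : (2,1)
  14 : (2,2)
  15 : (2,3)
  16 : (2,4)
  17 : (2,5)
  18 : (3,0)
  19 : (3,1)
  20 : (3,2)
  21 : (3,3)
  22 : (3,4)
  23 : (3,5)
distinct pairs in image: 24 / 24 needed
  → bijection onto A×B; projections well-typed.

Answer: VALID PRODUCT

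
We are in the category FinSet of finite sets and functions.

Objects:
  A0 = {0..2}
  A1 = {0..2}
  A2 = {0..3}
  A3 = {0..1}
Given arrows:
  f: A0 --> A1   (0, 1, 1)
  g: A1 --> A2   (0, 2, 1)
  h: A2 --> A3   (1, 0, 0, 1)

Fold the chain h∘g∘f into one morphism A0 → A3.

Answer: (1, 0, 0)

Trace:
  0 f-->0 g-->0 h-->1
  1 f-->1 g-->2 h-->0
  2 f-->1 g-->2 h-->0
result: (1, 0, 0)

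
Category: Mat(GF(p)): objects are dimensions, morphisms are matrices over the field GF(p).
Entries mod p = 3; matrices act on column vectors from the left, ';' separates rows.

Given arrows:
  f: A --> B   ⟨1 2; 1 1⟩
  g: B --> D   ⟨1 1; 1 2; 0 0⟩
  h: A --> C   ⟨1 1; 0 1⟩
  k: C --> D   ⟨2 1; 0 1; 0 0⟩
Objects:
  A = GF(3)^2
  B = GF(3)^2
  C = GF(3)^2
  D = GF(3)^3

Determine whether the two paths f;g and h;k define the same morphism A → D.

Answer: COMMUTES

Derivation:
Path 1 = f;g:
  e0=[1,0] f-->[1,1] g-->[2,0,0]
  e1=[0,1] f-->[2,1] g-->[0,1,0]
  composite₁ = ⟨2 0; 0 1; 0 0⟩
Path 2 = h;k:
  e0=[1,0] h-->[1,0] k-->[2,0,0]
  e1=[0,1] h-->[1,1] k-->[0,1,0]
  composite₂ = ⟨2 0; 0 1; 0 0⟩
Equal? same morphism ✓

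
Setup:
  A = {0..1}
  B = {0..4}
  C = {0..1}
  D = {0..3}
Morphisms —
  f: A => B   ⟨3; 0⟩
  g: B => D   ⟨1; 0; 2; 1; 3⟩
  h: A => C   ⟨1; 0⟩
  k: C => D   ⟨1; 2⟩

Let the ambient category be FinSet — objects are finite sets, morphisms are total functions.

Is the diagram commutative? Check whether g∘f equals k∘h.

Path 1 = f;g:
  0 f=>3 g=>1
  1 f=>0 g=>1
  composite₁ = ⟨1; 1⟩
Path 2 = h;k:
  0 h=>1 k=>2
  1 h=>0 k=>1
  composite₂ = ⟨2; 1⟩
Equal? differ; not commutative

Answer: DOES NOT COMMUTE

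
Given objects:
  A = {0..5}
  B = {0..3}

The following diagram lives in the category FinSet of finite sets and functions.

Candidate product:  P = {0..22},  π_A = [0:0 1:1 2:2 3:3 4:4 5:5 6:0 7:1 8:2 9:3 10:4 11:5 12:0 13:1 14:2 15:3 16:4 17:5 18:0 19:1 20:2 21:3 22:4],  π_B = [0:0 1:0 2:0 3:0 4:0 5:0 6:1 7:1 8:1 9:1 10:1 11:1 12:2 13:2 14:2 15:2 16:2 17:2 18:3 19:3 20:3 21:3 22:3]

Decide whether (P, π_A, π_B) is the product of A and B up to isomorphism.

|A|·|B| = 6·4 = 24;  |P| = 23
  → cardinalities differ; no bijection possible.

Answer: NOT A VALID PRODUCT — |P|=23 ≠ |A|·|B|=24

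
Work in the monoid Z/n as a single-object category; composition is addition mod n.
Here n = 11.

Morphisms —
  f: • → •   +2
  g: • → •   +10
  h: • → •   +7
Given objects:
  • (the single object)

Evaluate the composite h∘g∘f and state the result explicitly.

Answer: +8

Work:
  0 +2≡2 +10≡1 +7≡8  (mod 11)
result: +8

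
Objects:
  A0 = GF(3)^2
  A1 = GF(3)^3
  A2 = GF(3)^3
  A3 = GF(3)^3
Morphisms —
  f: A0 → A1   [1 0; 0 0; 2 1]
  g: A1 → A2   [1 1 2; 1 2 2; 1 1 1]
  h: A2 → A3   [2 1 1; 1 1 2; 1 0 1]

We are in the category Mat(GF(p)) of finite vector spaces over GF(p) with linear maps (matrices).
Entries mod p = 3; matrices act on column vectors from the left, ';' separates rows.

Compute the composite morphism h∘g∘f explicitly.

Answer: [0 1; 1 0; 2 0]

Derivation:
  e0=⟨1,0⟩ f→⟨1,0,2⟩ g→⟨2,2,0⟩ h→⟨0,1,2⟩
  e1=⟨0,1⟩ f→⟨0,0,1⟩ g→⟨2,2,1⟩ h→⟨1,0,0⟩
result: [0 1; 1 0; 2 0]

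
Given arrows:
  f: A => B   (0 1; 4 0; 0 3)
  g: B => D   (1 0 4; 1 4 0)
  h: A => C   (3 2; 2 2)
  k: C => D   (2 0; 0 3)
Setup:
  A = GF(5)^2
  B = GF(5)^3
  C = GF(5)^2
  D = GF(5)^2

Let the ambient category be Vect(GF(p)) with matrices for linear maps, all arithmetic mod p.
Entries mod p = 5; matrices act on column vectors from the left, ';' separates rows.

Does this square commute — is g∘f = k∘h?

1) trace f;g:
  e0=(1,0) f=>(0,4,0) g=>(0,1)
  e1=(0,1) f=>(1,0,3) g=>(3,1)
  ⟦path⟧₁ = (0 3; 1 1)
2) trace h;k:
  e0=(1,0) h=>(3,2) k=>(1,1)
  e1=(0,1) h=>(2,2) k=>(4,1)
  ⟦path⟧₂ = (1 4; 1 1)
Equal? differ; not commutative

Answer: DOES NOT COMMUTE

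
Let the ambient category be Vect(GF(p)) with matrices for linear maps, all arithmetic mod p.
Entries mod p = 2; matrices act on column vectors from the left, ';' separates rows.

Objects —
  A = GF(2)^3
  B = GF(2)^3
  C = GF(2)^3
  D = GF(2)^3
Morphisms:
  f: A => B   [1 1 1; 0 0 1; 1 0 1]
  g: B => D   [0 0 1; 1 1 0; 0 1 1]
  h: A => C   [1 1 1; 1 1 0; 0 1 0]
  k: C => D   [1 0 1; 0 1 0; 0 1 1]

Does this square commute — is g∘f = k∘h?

1) trace f;g:
  e0=[1,0,0] f=>[1,0,1] g=>[1,1,1]
  e1=[0,1,0] f=>[1,0,0] g=>[0,1,0]
  e2=[0,0,1] f=>[1,1,1] g=>[1,0,0]
  result₁ = [1 0 1; 1 1 0; 1 0 0]
2) trace h;k:
  e0=[1,0,0] h=>[1,1,0] k=>[1,1,1]
  e1=[0,1,0] h=>[1,1,1] k=>[0,1,0]
  e2=[0,0,1] h=>[1,0,0] k=>[1,0,0]
  result₂ = [1 0 1; 1 1 0; 1 0 0]
Equal? equal; square commutes

Answer: COMMUTES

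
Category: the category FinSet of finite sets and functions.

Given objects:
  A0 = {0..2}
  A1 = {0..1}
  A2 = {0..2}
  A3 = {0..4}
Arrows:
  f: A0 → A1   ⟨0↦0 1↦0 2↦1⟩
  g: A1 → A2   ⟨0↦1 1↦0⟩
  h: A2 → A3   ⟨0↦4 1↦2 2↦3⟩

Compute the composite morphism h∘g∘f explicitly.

  0 f→0 g→1 h→2
  1 f→0 g→1 h→2
  2 f→1 g→0 h→4
composite: ⟨0↦2 1↦2 2↦4⟩

Answer: ⟨0↦2 1↦2 2↦4⟩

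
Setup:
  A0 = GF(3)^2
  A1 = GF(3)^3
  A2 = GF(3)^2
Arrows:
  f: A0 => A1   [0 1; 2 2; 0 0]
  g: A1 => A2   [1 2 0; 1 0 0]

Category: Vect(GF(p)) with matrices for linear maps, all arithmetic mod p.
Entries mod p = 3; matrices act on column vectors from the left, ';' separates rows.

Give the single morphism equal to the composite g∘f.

Answer: [1 2; 0 1]

Derivation:
  e0=[1,0] f=>[0,2,0] g=>[1,0]
  e1=[0,1] f=>[1,2,0] g=>[2,1]
⟦path⟧: [1 2; 0 1]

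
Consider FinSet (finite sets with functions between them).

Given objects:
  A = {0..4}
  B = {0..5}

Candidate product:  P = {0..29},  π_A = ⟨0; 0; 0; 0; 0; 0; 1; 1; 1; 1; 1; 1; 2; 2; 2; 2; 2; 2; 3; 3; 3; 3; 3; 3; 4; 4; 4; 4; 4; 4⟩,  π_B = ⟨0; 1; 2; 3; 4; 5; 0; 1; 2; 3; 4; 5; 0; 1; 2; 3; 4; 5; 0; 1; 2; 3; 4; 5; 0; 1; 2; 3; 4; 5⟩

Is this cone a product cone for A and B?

Answer: VALID PRODUCT

Work:
|A|·|B| = 5·6 = 30;  |P| = 30
Check the pairing map k ↦ (π_A(k), π_B(k)):
  0 -> (0,0)
  1 -> (0,1)
  2 -> (0,2)
  3 -> (0,3)
  4 -> (0,4)
  5 -> (0,5)
  6 -> (1,0)
  7 -> (1,1)
  8 -> (1,2)
  9 -> (1,3)
  10 -> (1,4)
  11 -> (1,5)
  12 -> (2,0)
  13 -> (2,1)
  14 -> (2,2)
  15 -> (2,3)
  16 -> (2,4)
  17 -> (2,5)
  18 -> (3,0)
  19 -> (3,1)
  20 -> (3,2)
  21 -> (3,3)
  22 -> (3,4)
  23 -> (3,5)
  24 -> (4,0)
  25 -> (4,1)
  26 -> (4,2)
  27 -> (4,3)
  28 -> (4,4)
  29 -> (4,5)
distinct pairs in image: 30 / 30 needed
  → bijection onto A×B; projections well-typed.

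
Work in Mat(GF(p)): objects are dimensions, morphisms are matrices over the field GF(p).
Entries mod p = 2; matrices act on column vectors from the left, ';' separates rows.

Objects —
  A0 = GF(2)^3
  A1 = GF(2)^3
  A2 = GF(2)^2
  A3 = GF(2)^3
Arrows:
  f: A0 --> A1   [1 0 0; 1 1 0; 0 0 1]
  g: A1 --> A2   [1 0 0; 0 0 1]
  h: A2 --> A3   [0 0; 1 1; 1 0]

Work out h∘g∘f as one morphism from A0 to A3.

Answer: [0 0 0; 1 0 1; 1 0 0]

Work:
  e0=⟨1,0,0⟩ f-->⟨1,1,0⟩ g-->⟨1,0⟩ h-->⟨0,1,1⟩
  e1=⟨0,1,0⟩ f-->⟨0,1,0⟩ g-->⟨0,0⟩ h-->⟨0,0,0⟩
  e2=⟨0,0,1⟩ f-->⟨0,0,1⟩ g-->⟨0,1⟩ h-->⟨0,1,0⟩
result: [0 0 0; 1 0 1; 1 0 0]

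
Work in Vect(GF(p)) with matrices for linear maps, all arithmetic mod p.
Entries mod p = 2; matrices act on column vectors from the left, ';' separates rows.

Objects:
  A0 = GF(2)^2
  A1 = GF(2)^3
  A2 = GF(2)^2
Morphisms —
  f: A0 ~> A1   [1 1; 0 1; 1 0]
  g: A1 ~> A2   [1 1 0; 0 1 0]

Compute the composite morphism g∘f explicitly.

Answer: [1 0; 0 1]

Trace:
  e0=[1,0] f~>[1,0,1] g~>[1,0]
  e1=[0,1] f~>[1,1,0] g~>[0,1]
⟦path⟧: [1 0; 0 1]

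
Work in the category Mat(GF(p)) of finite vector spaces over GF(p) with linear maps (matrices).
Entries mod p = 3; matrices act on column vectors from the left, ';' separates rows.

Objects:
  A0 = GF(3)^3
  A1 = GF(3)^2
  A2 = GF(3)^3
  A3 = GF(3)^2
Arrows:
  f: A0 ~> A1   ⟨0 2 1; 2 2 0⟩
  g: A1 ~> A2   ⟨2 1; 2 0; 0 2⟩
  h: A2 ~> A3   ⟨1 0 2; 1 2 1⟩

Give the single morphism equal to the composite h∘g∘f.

  e0=[1,0,0] f~>[0,2] g~>[2,0,1] h~>[1,0]
  e1=[0,1,0] f~>[2,2] g~>[0,1,1] h~>[2,0]
  e2=[0,0,1] f~>[1,0] g~>[2,2,0] h~>[2,0]
result: ⟨1 2 2; 0 0 0⟩

Answer: ⟨1 2 2; 0 0 0⟩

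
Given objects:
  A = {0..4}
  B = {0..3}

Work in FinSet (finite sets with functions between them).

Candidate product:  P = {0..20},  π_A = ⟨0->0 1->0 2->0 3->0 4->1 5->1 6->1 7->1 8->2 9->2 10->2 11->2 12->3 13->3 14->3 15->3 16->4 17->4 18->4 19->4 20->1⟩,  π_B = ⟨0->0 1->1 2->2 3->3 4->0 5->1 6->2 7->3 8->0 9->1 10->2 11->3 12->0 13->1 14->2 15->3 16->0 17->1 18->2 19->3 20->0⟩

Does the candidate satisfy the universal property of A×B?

Answer: NOT A VALID PRODUCT — |P|=21 ≠ |A|·|B|=20

Work:
|A|·|B| = 5·4 = 20;  |P| = 21
  → cardinalities differ; no bijection possible.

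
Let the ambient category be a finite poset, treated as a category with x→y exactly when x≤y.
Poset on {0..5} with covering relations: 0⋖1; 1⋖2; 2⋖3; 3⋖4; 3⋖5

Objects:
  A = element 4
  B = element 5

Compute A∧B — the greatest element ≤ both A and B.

Lower bounds of A=4 and B=5: {0,1,2,3}
  0 ⊑ 3
  1 ⊑ 3
  2 ⊑ 3
  3 ⊑ 3
glb = 3

Answer: A∧B = 3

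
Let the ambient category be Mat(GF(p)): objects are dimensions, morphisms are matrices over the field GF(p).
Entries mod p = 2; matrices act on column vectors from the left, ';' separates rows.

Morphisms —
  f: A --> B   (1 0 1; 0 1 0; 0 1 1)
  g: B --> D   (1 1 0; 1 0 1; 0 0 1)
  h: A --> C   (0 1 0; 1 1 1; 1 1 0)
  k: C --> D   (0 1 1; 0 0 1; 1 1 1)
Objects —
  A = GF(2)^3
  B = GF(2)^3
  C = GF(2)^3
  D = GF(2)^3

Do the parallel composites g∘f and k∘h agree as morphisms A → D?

Path 1 = f;g:
  e0=[1,0,0] f-->[1,0,0] g-->[1,1,0]
  e1=[0,1,0] f-->[0,1,1] g-->[1,1,1]
  e2=[0,0,1] f-->[1,0,1] g-->[1,0,1]
  ⟦path⟧₁ = (1 1 1; 1 1 0; 0 1 1)
Path 2 = h;k:
  e0=[1,0,0] h-->[0,1,1] k-->[0,1,0]
  e1=[0,1,0] h-->[1,1,1] k-->[0,1,1]
  e2=[0,0,1] h-->[0,1,0] k-->[1,0,1]
  ⟦path⟧₂ = (0 0 1; 1 1 0; 0 1 1)
Equal? differ; not commutative

Answer: DOES NOT COMMUTE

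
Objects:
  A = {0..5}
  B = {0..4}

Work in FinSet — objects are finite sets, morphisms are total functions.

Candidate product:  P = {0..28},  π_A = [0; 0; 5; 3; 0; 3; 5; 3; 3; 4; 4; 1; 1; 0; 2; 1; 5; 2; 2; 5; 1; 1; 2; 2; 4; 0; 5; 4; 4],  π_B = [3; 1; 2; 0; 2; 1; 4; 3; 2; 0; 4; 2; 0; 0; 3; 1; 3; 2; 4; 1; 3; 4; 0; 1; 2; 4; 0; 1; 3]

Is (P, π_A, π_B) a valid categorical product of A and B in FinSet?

Answer: NOT A VALID PRODUCT — |P|=29 ≠ |A|·|B|=30

Work:
|A|·|B| = 6·5 = 30;  |P| = 29
  → cardinalities differ; no bijection possible.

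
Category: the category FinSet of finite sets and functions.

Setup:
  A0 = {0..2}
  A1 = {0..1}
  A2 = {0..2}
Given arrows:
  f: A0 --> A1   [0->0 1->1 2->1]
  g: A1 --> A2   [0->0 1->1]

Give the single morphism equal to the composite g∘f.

Answer: [0->0 1->1 2->1]

Trace:
  0 f-->0 g-->0
  1 f-->1 g-->1
  2 f-->1 g-->1
⟦path⟧: [0->0 1->1 2->1]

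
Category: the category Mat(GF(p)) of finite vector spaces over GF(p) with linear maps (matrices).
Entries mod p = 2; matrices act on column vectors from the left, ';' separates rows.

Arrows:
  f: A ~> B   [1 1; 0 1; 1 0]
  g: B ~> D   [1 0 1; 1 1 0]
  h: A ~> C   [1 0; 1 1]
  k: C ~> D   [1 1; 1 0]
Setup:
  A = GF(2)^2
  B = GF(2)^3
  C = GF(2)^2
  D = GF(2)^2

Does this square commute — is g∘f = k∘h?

Answer: COMMUTES

Derivation:
Path 1 = f;g:
  e0=⟨1,0⟩ f~>⟨1,0,1⟩ g~>⟨0,1⟩
  e1=⟨0,1⟩ f~>⟨1,1,0⟩ g~>⟨1,0⟩
  result₁ = [0 1; 1 0]
Path 2 = h;k:
  e0=⟨1,0⟩ h~>⟨1,1⟩ k~>⟨0,1⟩
  e1=⟨0,1⟩ h~>⟨0,1⟩ k~>⟨1,0⟩
  result₂ = [0 1; 1 0]
Equal? same morphism ✓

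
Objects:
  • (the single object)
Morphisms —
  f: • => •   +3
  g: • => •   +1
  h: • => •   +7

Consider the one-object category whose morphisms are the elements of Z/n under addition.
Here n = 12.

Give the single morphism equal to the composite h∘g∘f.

Answer: +11

Trace:
  0 +3≡3 +1≡4 +7≡11  (mod 12)
composite: +11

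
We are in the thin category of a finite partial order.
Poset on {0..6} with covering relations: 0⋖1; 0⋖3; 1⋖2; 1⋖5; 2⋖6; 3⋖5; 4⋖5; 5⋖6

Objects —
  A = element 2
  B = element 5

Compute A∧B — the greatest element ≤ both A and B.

Answer: A∧B = 1

Work:
Common predecessors of 2,5: {0,1}
  0 ≤ 1
  1 ≤ 1
glb = 1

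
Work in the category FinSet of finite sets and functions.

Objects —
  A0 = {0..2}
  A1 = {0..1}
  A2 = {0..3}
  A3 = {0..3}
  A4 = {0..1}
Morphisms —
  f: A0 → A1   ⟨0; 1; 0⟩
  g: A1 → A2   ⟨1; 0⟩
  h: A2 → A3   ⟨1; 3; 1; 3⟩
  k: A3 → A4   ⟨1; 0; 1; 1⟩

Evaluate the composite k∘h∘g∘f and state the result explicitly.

  0 f→0 g→1 h→3 k→1
  1 f→1 g→0 h→1 k→0
  2 f→0 g→1 h→3 k→1
result: ⟨1; 0; 1⟩

Answer: ⟨1; 0; 1⟩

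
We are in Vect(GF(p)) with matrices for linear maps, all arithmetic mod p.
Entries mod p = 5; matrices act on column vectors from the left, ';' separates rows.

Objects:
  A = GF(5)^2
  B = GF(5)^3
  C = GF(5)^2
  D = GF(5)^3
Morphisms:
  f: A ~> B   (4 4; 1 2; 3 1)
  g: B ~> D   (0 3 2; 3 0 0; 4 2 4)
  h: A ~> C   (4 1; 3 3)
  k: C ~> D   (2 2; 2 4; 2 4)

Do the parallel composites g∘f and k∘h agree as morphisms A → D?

1) trace f;g:
  e0=(1,0) f~>(4,1,3) g~>(4,2,0)
  e1=(0,1) f~>(4,2,1) g~>(3,2,4)
  composite₁ = (4 3; 2 2; 0 4)
2) trace h;k:
  e0=(1,0) h~>(4,3) k~>(4,0,0)
  e1=(0,1) h~>(1,3) k~>(3,4,4)
  composite₂ = (4 3; 0 4; 0 4)
Equal? NO — does not commute

Answer: DOES NOT COMMUTE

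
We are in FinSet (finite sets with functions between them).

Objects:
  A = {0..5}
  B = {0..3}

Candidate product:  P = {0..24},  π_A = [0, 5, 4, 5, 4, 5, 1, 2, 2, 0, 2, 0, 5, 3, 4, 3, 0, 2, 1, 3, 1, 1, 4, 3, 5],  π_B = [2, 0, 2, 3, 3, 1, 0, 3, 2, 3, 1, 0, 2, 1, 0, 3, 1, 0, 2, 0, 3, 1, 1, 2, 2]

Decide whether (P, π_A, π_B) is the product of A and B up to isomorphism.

|A|·|B| = 6·4 = 24;  |P| = 25
  → cardinalities differ; no bijection possible.

Answer: NOT A VALID PRODUCT — |P|=25 ≠ |A|·|B|=24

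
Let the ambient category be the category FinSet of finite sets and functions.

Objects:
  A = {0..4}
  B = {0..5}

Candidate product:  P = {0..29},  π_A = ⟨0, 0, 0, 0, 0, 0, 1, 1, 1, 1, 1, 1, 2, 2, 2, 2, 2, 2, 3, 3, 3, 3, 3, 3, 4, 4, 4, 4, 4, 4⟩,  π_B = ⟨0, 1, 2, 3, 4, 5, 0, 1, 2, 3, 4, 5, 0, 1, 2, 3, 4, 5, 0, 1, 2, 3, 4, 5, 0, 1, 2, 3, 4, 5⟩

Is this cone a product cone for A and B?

Answer: VALID PRODUCT

Work:
|A|·|B| = 5·6 = 30;  |P| = 30
Check the pairing map k ↦ (π_A(k), π_B(k)):
  0 : (0,0)
  1 : (0,1)
  2 : (0,2)
  3 : (0,3)
  4 : (0,4)
  5 : (0,5)
  6 : (1,0)
  7 : (1,1)
  8 : (1,2)
  9 : (1,3)
  10 : (1,4)
  11 : (1,5)
  12 : (2,0)
  13 : (2,1)
  14 : (2,2)
  15 : (2,3)
  16 : (2,4)
  17 : (2,5)
  18 : (3,0)
  19 : (3,1)
  20 : (3,2)
  21 : (3,3)
  22 : (3,4)
  23 : (3,5)
  24 : (4,0)
  25 : (4,1)
  26 : (4,2)
  27 : (4,3)
  28 : (4,4)
  29 : (4,5)
distinct pairs in image: 30 / 30 needed
  → bijection onto A×B; projections well-typed.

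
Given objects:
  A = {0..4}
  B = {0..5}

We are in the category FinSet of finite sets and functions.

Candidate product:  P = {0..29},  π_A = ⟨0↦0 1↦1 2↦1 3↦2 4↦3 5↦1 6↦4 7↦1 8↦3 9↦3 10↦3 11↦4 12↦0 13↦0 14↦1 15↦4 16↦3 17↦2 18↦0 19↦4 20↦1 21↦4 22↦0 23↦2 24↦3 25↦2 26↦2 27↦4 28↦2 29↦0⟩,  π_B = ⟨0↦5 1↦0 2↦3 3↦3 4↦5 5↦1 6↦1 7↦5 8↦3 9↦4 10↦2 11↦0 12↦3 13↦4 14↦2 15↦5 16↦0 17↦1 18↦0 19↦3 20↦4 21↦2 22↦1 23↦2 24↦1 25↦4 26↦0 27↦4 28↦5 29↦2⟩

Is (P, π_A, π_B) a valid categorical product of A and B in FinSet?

Answer: VALID PRODUCT

Work:
|A|·|B| = 5·6 = 30;  |P| = 30
Check the pairing map k ↦ (π_A(k), π_B(k)):
  0 ↦ (0,5)
  1 ↦ (1,0)
  2 ↦ (1,3)
  3 ↦ (2,3)
  4 ↦ (3,5)
  5 ↦ (1,1)
  6 ↦ (4,1)
  7 ↦ (1,5)
  8 ↦ (3,3)
  9 ↦ (3,4)
  10 ↦ (3,2)
  11 ↦ (4,0)
  12 ↦ (0,3)
  13 ↦ (0,4)
  14 ↦ (1,2)
  15 ↦ (4,5)
  16 ↦ (3,0)
  17 ↦ (2,1)
  18 ↦ (0,0)
  19 ↦ (4,3)
  20 ↦ (1,4)
  21 ↦ (4,2)
  22 ↦ (0,1)
  23 ↦ (2,2)
  24 ↦ (3,1)
  25 ↦ (2,4)
  26 ↦ (2,0)
  27 ↦ (4,4)
  28 ↦ (2,5)
  29 ↦ (0,2)
distinct pairs in image: 30 / 30 needed
  → bijection onto A×B; projections well-typed.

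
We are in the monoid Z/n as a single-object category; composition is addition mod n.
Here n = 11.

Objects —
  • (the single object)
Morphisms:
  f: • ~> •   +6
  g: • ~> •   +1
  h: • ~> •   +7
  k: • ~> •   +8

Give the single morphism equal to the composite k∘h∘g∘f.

  0 +6≡6 +1≡7 +7≡3 +8≡0  (mod 11)
composite: +0

Answer: +0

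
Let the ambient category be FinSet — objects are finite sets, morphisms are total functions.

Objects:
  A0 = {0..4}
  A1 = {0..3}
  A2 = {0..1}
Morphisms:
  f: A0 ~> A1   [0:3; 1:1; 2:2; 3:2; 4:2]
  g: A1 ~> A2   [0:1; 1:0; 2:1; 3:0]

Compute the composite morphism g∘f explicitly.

Answer: [0:0; 1:0; 2:1; 3:1; 4:1]

Derivation:
  0 f~>3 g~>0
  1 f~>1 g~>0
  2 f~>2 g~>1
  3 f~>2 g~>1
  4 f~>2 g~>1
result: [0:0; 1:0; 2:1; 3:1; 4:1]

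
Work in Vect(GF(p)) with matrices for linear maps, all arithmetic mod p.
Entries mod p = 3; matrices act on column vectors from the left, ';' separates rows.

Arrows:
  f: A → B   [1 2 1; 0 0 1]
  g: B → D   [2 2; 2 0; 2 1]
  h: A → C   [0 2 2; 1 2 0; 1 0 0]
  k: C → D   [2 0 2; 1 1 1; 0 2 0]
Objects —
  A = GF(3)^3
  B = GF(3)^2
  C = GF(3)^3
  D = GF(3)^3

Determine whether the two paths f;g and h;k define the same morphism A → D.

1) trace f;g:
  e0=⟨1,0,0⟩ f→⟨1,0⟩ g→⟨2,2,2⟩
  e1=⟨0,1,0⟩ f→⟨2,0⟩ g→⟨1,1,1⟩
  e2=⟨0,0,1⟩ f→⟨1,1⟩ g→⟨1,2,0⟩
  composite₁ = [2 1 1; 2 1 2; 2 1 0]
2) trace h;k:
  e0=⟨1,0,0⟩ h→⟨0,1,1⟩ k→⟨2,2,2⟩
  e1=⟨0,1,0⟩ h→⟨2,2,0⟩ k→⟨1,1,1⟩
  e2=⟨0,0,1⟩ h→⟨2,0,0⟩ k→⟨1,2,0⟩
  composite₂ = [2 1 1; 2 1 2; 2 1 0]
Equal? YES — commutes

Answer: COMMUTES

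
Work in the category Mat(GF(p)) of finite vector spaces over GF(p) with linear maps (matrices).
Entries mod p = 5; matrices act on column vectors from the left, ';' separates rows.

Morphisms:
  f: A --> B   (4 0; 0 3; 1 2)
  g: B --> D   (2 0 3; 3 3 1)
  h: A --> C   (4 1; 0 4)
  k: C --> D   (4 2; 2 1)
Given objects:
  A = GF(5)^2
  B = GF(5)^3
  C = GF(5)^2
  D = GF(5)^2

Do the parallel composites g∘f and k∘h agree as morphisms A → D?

1) trace f;g:
  e0=[1,0] f-->[4,0,1] g-->[1,3]
  e1=[0,1] f-->[0,3,2] g-->[1,1]
  ⟦path⟧₁ = (1 1; 3 1)
2) trace h;k:
  e0=[1,0] h-->[4,0] k-->[1,3]
  e1=[0,1] h-->[1,4] k-->[2,1]
  ⟦path⟧₂ = (1 2; 3 1)
Equal? distinct morphisms ✗

Answer: DOES NOT COMMUTE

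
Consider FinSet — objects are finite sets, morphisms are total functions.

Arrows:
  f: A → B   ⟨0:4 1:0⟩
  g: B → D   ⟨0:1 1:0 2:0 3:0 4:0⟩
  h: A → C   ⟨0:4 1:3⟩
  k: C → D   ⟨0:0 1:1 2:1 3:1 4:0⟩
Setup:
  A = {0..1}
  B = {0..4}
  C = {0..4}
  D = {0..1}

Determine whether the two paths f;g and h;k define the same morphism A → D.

Answer: COMMUTES

Work:
Along f;g (path 1):
  0 f→4 g→0
  1 f→0 g→1
  ⟦path⟧₁ = ⟨0:0 1:1⟩
Along h;k (path 2):
  0 h→4 k→0
  1 h→3 k→1
  ⟦path⟧₂ = ⟨0:0 1:1⟩
Equal? same morphism ✓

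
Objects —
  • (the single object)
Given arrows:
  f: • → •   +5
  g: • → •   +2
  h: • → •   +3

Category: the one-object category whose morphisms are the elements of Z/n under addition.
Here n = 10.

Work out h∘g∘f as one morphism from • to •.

Answer: +0

Work:
  0 +5≡5 +2≡7 +3≡0  (mod 10)
result: +0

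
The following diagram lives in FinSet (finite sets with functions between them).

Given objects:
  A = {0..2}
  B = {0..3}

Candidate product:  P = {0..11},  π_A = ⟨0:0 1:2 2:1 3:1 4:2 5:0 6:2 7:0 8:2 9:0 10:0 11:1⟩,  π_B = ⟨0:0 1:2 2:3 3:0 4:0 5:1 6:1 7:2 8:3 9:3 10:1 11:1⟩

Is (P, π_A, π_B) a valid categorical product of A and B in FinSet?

Answer: NOT A VALID PRODUCT — duplicate pair at indices 5,10

Trace:
|A|·|B| = 3·4 = 12;  |P| = 12
Check the pairing map k ↦ (π_A(k), π_B(k)):
  0 : (0,0)
  1 : (2,2)
  2 : (1,3)
  3 : (1,0)
  4 : (2,0)
  5 : (0,1)
  6 : (2,1)
  7 : (0,2)
  8 : (2,3)
  9 : (0,3)
  10 : (0,1)  ✗ repeats pair of k=5
  11 : (1,1)
distinct pairs in image: 11 / 12 needed
  → (0,1) hit at k=5 and k=10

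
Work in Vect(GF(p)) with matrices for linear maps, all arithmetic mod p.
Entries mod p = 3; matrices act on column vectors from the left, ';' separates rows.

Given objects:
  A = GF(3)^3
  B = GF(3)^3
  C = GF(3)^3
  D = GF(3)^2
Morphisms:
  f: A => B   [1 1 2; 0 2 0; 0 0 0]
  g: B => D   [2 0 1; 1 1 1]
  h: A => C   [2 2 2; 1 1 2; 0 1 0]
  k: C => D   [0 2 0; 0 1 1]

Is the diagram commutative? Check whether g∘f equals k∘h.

Answer: DOES NOT COMMUTE

Trace:
Along f;g (path 1):
  e0=(1,0,0) f=>(1,0,0) g=>(2,1)
  e1=(0,1,0) f=>(1,2,0) g=>(2,0)
  e2=(0,0,1) f=>(2,0,0) g=>(1,2)
  ⟦path⟧₁ = [2 2 1; 1 0 2]
Along h;k (path 2):
  e0=(1,0,0) h=>(2,1,0) k=>(2,1)
  e1=(0,1,0) h=>(2,1,1) k=>(2,2)
  e2=(0,0,1) h=>(2,2,0) k=>(1,2)
  ⟦path⟧₂ = [2 2 1; 1 2 2]
Equal? distinct morphisms ✗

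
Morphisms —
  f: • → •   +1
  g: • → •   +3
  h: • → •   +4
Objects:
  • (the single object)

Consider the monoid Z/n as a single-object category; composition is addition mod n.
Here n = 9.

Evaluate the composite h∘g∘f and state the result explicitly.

  0 +1≡1 +3≡4 +4≡8  (mod 9)
⟦path⟧: +8

Answer: +8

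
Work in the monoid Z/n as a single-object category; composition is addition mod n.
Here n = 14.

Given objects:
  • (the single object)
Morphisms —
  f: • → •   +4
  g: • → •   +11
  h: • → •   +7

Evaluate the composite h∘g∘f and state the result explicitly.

Answer: +8

Trace:
  0 +4≡4 +11≡1 +7≡8  (mod 14)
result: +8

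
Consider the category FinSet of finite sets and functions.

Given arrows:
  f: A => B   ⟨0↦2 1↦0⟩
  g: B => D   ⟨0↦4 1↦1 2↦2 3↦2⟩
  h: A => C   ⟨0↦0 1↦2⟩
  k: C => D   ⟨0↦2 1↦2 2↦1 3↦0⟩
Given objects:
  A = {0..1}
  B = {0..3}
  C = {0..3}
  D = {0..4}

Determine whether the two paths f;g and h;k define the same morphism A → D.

Answer: DOES NOT COMMUTE

Trace:
1) trace f;g:
  0 f=>2 g=>2
  1 f=>0 g=>4
  ⟦path⟧₁ = ⟨0↦2 1↦4⟩
2) trace h;k:
  0 h=>0 k=>2
  1 h=>2 k=>1
  ⟦path⟧₂ = ⟨0↦2 1↦1⟩
Equal? distinct morphisms ✗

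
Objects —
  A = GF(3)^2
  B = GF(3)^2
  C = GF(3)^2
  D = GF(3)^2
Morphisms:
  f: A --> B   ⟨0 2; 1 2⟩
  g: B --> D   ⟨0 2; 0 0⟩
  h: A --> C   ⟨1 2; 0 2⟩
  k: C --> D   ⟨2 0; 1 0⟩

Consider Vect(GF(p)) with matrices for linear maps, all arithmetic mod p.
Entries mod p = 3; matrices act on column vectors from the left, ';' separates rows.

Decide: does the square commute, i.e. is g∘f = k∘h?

Along f;g (path 1):
  e0=(1,0) f-->(0,1) g-->(2,0)
  e1=(0,1) f-->(2,2) g-->(1,0)
  ⟦path⟧₁ = ⟨2 1; 0 0⟩
Along h;k (path 2):
  e0=(1,0) h-->(1,0) k-->(2,1)
  e1=(0,1) h-->(2,2) k-->(1,2)
  ⟦path⟧₂ = ⟨2 1; 1 2⟩
Equal? differ; not commutative

Answer: DOES NOT COMMUTE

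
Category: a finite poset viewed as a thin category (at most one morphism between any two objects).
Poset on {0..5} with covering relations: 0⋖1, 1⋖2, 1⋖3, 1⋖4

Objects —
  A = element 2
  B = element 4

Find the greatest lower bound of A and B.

{x : x<=A ∧ x<=B} = {0,1}  (A=2, B=4)
  0 <= 1
  1 <= 1
glb = 1

Answer: A∧B = 1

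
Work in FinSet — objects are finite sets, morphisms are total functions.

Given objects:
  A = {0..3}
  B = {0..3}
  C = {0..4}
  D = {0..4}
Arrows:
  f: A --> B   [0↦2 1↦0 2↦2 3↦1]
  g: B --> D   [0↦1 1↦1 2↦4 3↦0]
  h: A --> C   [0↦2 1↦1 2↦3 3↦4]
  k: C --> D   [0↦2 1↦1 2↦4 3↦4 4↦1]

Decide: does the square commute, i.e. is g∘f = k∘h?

Answer: COMMUTES

Work:
Path 1 = f;g:
  0 f-->2 g-->4
  1 f-->0 g-->1
  2 f-->2 g-->4
  3 f-->1 g-->1
  composite₁ = [0↦4 1↦1 2↦4 3↦1]
Path 2 = h;k:
  0 h-->2 k-->4
  1 h-->1 k-->1
  2 h-->3 k-->4
  3 h-->4 k-->1
  composite₂ = [0↦4 1↦1 2↦4 3↦1]
Equal? same morphism ✓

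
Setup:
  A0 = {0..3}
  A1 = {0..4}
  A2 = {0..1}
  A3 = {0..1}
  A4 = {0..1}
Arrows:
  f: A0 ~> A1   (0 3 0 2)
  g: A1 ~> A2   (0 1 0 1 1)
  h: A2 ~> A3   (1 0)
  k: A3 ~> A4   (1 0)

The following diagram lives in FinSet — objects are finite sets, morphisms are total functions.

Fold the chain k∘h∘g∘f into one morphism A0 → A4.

  0 f~>0 g~>0 h~>1 k~>0
  1 f~>3 g~>1 h~>0 k~>1
  2 f~>0 g~>0 h~>1 k~>0
  3 f~>2 g~>0 h~>1 k~>0
result: (0 1 0 0)

Answer: (0 1 0 0)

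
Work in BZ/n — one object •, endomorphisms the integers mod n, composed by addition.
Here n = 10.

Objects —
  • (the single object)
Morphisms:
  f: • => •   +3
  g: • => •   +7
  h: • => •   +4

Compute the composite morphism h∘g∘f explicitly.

Answer: +4

Work:
  0 +3≡3 +7≡0 +4≡4  (mod 10)
⟦path⟧: +4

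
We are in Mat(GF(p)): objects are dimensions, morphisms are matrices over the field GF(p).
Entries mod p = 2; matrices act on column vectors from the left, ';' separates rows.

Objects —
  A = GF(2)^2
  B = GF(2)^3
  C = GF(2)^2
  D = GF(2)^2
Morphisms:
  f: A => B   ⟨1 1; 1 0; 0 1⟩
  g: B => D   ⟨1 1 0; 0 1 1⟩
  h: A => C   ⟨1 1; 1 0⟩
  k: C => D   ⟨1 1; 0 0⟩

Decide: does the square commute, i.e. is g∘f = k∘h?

Answer: DOES NOT COMMUTE

Trace:
Along f;g (path 1):
  e0=⟨1,0⟩ f=>⟨1,1,0⟩ g=>⟨0,1⟩
  e1=⟨0,1⟩ f=>⟨1,0,1⟩ g=>⟨1,1⟩
  composite₁ = ⟨0 1; 1 1⟩
Along h;k (path 2):
  e0=⟨1,0⟩ h=>⟨1,1⟩ k=>⟨0,0⟩
  e1=⟨0,1⟩ h=>⟨1,0⟩ k=>⟨1,0⟩
  composite₂ = ⟨0 1; 0 0⟩
Equal? differ; not commutative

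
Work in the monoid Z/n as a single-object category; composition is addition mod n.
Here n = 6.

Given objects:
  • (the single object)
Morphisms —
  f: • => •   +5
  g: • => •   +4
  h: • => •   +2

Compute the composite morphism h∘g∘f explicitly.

  0 +5≡5 +4≡3 +2≡5  (mod 6)
composite: +5

Answer: +5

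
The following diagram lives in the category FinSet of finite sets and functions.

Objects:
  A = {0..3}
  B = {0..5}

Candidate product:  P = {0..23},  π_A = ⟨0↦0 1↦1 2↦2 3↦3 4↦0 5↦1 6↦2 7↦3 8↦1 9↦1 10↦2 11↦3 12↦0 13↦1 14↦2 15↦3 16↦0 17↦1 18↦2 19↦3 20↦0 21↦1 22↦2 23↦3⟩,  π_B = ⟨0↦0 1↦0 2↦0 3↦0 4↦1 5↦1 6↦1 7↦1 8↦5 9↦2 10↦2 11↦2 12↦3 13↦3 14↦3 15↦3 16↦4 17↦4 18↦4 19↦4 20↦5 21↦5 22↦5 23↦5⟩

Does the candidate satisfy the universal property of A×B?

|A|·|B| = 4·6 = 24;  |P| = 24
Check the pairing map k ↦ (π_A(k), π_B(k)):
  0 ↦ (0,0)
  1 ↦ (1,0)
  2 ↦ (2,0)
  3 ↦ (3,0)
  4 ↦ (0,1)
  5 ↦ (1,1)
  6 ↦ (2,1)
  7 ↦ (3,1)
  8 ↦ (1,5)
  9 ↦ (1,2)
  10 ↦ (2,2)
  11 ↦ (3,2)
  12 ↦ (0,3)
  13 ↦ (1,3)
  14 ↦ (2,3)
  15 ↦ (3,3)
  16 ↦ (0,4)
  17 ↦ (1,4)
  18 ↦ (2,4)
  19 ↦ (3,4)
  20 ↦ (0,5)
  21 ↦ (1,5)  ✗ repeats pair of k=8
  22 ↦ (2,5)
  23 ↦ (3,5)
distinct pairs in image: 23 / 24 needed
  → (1,5) hit at k=8 and k=21

Answer: NOT A VALID PRODUCT — duplicate pair at indices 21,8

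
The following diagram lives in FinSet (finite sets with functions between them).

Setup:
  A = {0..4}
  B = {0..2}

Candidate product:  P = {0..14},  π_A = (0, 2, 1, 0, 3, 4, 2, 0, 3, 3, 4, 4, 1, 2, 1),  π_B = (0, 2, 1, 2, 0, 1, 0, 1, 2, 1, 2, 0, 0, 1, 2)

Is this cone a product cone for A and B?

Answer: VALID PRODUCT

Derivation:
|A|·|B| = 5·3 = 15;  |P| = 15
Check the pairing map k ↦ (π_A(k), π_B(k)):
  0 : (0,0)
  1 : (2,2)
  2 : (1,1)
  3 : (0,2)
  4 : (3,0)
  5 : (4,1)
  6 : (2,0)
  7 : (0,1)
  8 : (3,2)
  9 : (3,1)
  10 : (4,2)
  11 : (4,0)
  12 : (1,0)
  13 : (2,1)
  14 : (1,2)
distinct pairs in image: 15 / 15 needed
  → bijection onto A×B; projections well-typed.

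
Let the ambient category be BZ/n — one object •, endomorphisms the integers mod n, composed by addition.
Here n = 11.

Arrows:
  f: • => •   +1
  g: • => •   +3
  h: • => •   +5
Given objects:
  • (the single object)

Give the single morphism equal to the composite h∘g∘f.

  0 +1≡1 +3≡4 +5≡9  (mod 11)
⟦path⟧: +9

Answer: +9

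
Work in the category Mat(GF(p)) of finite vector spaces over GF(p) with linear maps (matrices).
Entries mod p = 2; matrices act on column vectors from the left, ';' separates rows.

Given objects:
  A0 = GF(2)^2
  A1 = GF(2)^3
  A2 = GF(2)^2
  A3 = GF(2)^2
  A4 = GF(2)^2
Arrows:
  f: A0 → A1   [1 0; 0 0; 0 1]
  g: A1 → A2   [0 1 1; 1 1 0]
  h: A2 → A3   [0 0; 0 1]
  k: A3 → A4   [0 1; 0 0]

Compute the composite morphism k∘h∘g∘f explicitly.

  e0=⟨1,0⟩ f→⟨1,0,0⟩ g→⟨0,1⟩ h→⟨0,1⟩ k→⟨1,0⟩
  e1=⟨0,1⟩ f→⟨0,0,1⟩ g→⟨1,0⟩ h→⟨0,0⟩ k→⟨0,0⟩
result: [1 0; 0 0]

Answer: [1 0; 0 0]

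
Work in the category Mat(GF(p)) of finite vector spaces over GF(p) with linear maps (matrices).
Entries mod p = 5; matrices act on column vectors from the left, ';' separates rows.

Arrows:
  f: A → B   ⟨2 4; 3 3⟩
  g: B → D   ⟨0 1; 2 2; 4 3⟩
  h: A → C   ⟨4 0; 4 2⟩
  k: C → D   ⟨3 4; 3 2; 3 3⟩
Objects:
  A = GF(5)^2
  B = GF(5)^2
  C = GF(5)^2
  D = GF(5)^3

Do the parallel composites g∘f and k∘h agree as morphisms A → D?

Answer: DOES NOT COMMUTE

Trace:
Along f;g (path 1):
  e0=[1,0] f→[2,3] g→[3,0,2]
  e1=[0,1] f→[4,3] g→[3,4,0]
  result₁ = ⟨3 3; 0 4; 2 0⟩
Along h;k (path 2):
  e0=[1,0] h→[4,4] k→[3,0,4]
  e1=[0,1] h→[0,2] k→[3,4,1]
  result₂ = ⟨3 3; 0 4; 4 1⟩
Equal? NO — does not commute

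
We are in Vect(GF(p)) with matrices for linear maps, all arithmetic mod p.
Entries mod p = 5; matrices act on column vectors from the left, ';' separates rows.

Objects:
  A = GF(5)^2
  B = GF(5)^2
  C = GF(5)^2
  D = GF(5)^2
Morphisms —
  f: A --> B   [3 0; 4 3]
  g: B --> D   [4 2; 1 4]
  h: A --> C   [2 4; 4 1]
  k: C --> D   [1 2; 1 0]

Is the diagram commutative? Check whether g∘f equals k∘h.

Path 1 = f;g:
  e0=⟨1,0⟩ f-->⟨3,4⟩ g-->⟨0,4⟩
  e1=⟨0,1⟩ f-->⟨0,3⟩ g-->⟨1,2⟩
  composite₁ = [0 1; 4 2]
Path 2 = h;k:
  e0=⟨1,0⟩ h-->⟨2,4⟩ k-->⟨0,2⟩
  e1=⟨0,1⟩ h-->⟨4,1⟩ k-->⟨1,4⟩
  composite₂ = [0 1; 2 4]
Equal? differ; not commutative

Answer: DOES NOT COMMUTE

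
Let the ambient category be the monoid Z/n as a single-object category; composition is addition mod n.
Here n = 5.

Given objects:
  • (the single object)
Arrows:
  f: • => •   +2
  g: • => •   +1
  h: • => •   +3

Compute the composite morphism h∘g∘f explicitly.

Answer: +1

Derivation:
  0 +2≡2 +1≡3 +3≡1  (mod 5)
⟦path⟧: +1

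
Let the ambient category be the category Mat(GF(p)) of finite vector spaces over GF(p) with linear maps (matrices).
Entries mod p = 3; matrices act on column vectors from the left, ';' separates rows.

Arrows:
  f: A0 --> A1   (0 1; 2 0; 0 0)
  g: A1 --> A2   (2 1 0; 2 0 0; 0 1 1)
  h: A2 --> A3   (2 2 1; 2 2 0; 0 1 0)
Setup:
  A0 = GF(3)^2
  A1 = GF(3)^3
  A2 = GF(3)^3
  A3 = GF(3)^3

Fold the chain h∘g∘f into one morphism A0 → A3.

Answer: (0 2; 1 2; 0 2)

Work:
  e0=(1,0) f-->(0,2,0) g-->(2,0,2) h-->(0,1,0)
  e1=(0,1) f-->(1,0,0) g-->(2,2,0) h-->(2,2,2)
⟦path⟧: (0 2; 1 2; 0 2)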